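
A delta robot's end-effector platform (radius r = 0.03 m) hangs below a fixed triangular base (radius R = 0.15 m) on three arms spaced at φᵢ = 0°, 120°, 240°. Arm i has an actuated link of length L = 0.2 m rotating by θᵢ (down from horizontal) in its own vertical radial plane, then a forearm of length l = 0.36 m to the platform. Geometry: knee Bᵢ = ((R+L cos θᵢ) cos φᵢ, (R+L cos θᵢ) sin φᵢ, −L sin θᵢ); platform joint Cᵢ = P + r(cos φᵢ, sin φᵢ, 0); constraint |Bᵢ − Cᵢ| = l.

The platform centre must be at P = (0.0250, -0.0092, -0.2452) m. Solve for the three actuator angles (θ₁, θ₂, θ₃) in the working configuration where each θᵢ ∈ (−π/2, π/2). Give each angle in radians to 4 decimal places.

arm 1 (φ=0.0°): x'=0.0250, y'=-0.0092
  e−x'=0.0950;  (l²−L²−(e−x')²−y'²−z²)/2L = 0.0509
  θ1 = atan2(B,A) + arccos(C/0.2630) = 0.1748
rotate P by −φ2: (-0.0205, -0.0171, -0.2452)
  A cos θ + B sin θ = C:  0.1405·cos θ + -0.2452·sin θ = 0.0236
  θ2 = atan2(B,A) + arccos(C/0.2826) = 0.4365
φ3=240.0° → target in arm frame (-0.0045, 0.0263)
  A=0.1245, B=-0.2452, C=(l²−L²−A²−y'²−z²)/(2L)=0.0332
  θ3 = atan2(B,A) + arccos(C/0.2750) = 0.3489

θ₁ = 0.1748, θ₂ = 0.4365, θ₃ = 0.3489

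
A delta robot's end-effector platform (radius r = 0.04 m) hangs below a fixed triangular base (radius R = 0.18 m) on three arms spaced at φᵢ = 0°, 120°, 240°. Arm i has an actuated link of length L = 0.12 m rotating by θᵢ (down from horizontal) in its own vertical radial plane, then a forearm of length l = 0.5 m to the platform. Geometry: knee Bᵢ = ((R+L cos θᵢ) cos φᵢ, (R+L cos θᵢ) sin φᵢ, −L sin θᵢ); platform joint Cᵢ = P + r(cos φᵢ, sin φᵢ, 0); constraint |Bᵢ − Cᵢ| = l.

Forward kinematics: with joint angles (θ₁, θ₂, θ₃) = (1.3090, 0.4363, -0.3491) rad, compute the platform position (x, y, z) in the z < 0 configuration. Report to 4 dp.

arm 1 at φ=0.0°: (R−r)+L cos θ1 = 0.1711;  S1 = (0.1711, 0.0000, -0.1159)
S2 = (0.2488·cos120.0°, 0.2488·sin120.0°, -0.0507) = (-0.1244, 0.2154, -0.0507)
S3 = (0.2528·cos240.0°, 0.2528·sin240.0°, 0.0410) = (-0.1264, -0.2189, 0.0410)
eliminate P² terms by subtracting sphere 1 from 2 and 3
linear system: -0.5909x+0.4309y = 0.0218−0.1304z; -0.5949x+-0.4378y = 0.0229−0.3139z
det = 0.5150;  x = -0.0376+0.3735z,  y = -0.0011+0.2095z
quadratic in z: (1.1834)z²+(0.0755)z+(-0.1930)=0, √Δ=0.9588 → z ∈ {-0.4370, 0.3732}; z = -0.4370 (taking z<0)
x = -0.2008, y = -0.0927

(-0.2008, -0.0927, -0.4370)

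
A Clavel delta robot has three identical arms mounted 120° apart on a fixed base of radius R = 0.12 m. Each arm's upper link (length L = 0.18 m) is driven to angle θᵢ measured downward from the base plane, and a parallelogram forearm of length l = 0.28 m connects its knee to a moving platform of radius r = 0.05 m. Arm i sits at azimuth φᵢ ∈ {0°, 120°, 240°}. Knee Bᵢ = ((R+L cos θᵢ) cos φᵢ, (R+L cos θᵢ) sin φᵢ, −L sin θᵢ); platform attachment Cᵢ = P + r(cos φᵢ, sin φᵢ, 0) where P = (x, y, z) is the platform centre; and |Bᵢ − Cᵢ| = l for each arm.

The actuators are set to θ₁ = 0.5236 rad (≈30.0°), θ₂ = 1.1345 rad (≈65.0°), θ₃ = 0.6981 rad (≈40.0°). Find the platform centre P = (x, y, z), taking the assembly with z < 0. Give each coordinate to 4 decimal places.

(0.0653, -0.0685, -0.3089)

φ1=0.0°: virtual centre (0.2259, 0.0000, -0.0900), radius l
O2 = (0.1461·cos120.0°, 0.1461·sin120.0°, -0.1631) = (-0.0730, 0.1265, -0.1631)
φ3=240.0°: virtual centre (-0.1039, -0.1800, -0.1157), radius l
eliminate P² terms by subtracting sphere 1 from 2 and 3
[-0.5978 0.2530 -0.1463]·P = -0.0112;  [-0.6597 -0.3601 -0.0514]·P = -0.0025
Cramer: x(z) = 0.0122-0.1718z;  y(z) = -0.0153+0.1721z
sphere 1 gives Az²+Bz+C=0 with A=1.0591, B=0.2482, C=-0.0244;  B²−4AC=0.1650;  roots -0.3089, 0.0746;  negative root z = -0.3089
x = 0.0653, y = -0.0685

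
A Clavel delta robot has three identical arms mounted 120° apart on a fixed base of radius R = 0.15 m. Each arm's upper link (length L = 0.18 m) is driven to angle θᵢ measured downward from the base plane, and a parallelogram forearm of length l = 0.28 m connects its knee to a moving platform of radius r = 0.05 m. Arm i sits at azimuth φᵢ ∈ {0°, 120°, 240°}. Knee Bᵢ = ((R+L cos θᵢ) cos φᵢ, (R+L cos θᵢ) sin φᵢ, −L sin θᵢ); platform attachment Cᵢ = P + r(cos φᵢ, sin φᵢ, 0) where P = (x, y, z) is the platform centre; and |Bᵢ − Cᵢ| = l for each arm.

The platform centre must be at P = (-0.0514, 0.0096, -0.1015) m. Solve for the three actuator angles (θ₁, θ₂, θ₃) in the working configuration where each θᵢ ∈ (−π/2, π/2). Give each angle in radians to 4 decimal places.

arm 1 (φ=0.0°): x'=-0.0514, y'=0.0096
  A=0.1514, B=-0.1015, C=(l²−L²−A²−y'²−z²)/(2L)=0.0352
  θ1 = atan2(B,A) + arccos(C/0.1823) = 0.7857
arm 2 (φ=120.0°): x'=0.0340, y'=0.0397
  A cos θ + B sin θ = C:  0.0660·cos θ + -0.1015·sin θ = 0.0827
  θ2 = atan2(B,A) + arccos(C/0.1211) = -0.1754
φ3=240.0° → target in arm frame (0.0174, -0.0493)
  e−x'=0.0826;  (l²−L²−(e−x')²−y'²−z²)/2L = 0.0734
  γ=atan2(-0.1015,0.0826)=-0.8876;  ψ=arccos(0.5612)=0.9749;  θ3=γ+ψ≈0.0873

θ₁ = 0.7857, θ₂ = -0.1754, θ₃ = 0.0873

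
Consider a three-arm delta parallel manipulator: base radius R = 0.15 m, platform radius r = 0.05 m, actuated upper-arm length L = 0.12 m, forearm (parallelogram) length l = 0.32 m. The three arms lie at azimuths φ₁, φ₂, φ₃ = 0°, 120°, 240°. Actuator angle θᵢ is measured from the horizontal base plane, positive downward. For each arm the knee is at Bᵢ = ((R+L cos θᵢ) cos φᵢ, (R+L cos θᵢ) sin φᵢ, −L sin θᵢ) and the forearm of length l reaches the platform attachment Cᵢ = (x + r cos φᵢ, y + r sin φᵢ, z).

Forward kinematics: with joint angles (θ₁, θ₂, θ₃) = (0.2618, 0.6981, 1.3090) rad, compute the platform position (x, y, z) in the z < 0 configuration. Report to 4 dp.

φ1=0.0°: virtual centre (0.2159, 0.0000, -0.0311), radius l
φ2=120.0°: virtual centre (-0.0960, 0.1662, -0.0771), radius l
φ3=240.0°: virtual centre (-0.0655, -0.1135, -0.1159), radius l
|O₂|²−|O₁|² = -0.0048;  |O₃|²−|O₁|² = -0.0170
linear system: -0.6237x+0.3324y = -0.0048−-0.0921z; -0.5629x+-0.2270y = -0.0170−-0.1697z
Cramer: x(z) = 0.0205-0.2353z;  y(z) = 0.0240-0.1642z
sphere 1 gives Az²+Bz+C=0 with A=1.0823, B=0.1462, C=-0.0627;  B²−4AC=0.2927;  roots -0.3175, 0.1824;  negative root z = -0.3175
x = 0.0952, y = 0.0761

(0.0952, 0.0761, -0.3175)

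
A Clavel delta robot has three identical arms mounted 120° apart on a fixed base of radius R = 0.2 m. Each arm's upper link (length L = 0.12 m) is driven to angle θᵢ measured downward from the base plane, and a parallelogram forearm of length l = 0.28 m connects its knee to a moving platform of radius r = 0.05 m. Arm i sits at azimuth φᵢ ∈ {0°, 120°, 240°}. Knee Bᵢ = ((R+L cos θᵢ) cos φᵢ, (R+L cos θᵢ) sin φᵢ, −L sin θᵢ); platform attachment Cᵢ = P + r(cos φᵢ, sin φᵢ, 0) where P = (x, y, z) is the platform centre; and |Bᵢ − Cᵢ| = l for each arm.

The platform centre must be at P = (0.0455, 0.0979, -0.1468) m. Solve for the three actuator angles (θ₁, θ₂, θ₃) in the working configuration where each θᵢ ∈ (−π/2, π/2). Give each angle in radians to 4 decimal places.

θ₁ = 0.0864, θ₂ = -0.1744, θ₃ = 1.3963

arm 1 (φ=0.0°): x'=0.0455, y'=0.0979
  A=0.1045, B=-0.1468, C=(l²−L²−A²−y'²−z²)/(2L)=0.0914
  γ=atan2(-0.1468,0.1045)=-0.9522;  ψ=arccos(0.5074)=1.0386;  θ1=γ+ψ≈0.0864
φ2=120.0° → target in arm frame (0.0620, -0.0884)
  A=0.0880, B=-0.1468, C=(l²−L²−A²−y'²−z²)/(2L)=0.1121
  √(A²+B²)=0.1711;  θ2 = -1.0309+0.8565 ≈ -0.1744
arm 3 (φ=240.0°): x'=-0.1075, y'=-0.0095
  e−x'=0.2575;  (l²−L²−(e−x')²−y'²−z²)/2L = -0.0999
  √(A²+B²)=0.2964;  θ3 = -0.5181+1.9144 ≈ 1.3963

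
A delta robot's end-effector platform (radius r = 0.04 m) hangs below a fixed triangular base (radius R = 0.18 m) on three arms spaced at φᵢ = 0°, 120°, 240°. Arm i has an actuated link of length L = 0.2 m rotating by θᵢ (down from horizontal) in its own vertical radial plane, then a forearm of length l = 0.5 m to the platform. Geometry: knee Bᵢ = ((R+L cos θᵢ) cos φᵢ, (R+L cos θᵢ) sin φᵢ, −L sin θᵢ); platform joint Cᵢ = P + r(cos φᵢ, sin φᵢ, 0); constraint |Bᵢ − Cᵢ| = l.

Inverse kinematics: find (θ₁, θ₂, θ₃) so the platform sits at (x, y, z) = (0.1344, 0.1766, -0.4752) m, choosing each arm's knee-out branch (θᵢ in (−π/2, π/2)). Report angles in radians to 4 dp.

φ1=0.0° → target in arm frame (0.1344, 0.1766)
  A=0.0056, B=-0.4752, C=(l²−L²−A²−y'²−z²)/(2L)=-0.1176
  √(A²+B²)=0.4752;  θ1 = -1.5590+1.8208 ≈ 0.2618
rotate P by −φ2: (0.0857, -0.2047, -0.4752)
  A cos θ + B sin θ = C:  0.0543·cos θ + -0.4752·sin θ = -0.1516
  γ=atan2(-0.4752,0.0543)=-1.4571;  ψ=arccos(-0.3171)=1.8934;  θ2=γ+ψ≈0.4363
φ3=240.0° → target in arm frame (-0.2201, 0.0281)
  e−x'=0.3601;  (l²−L²−(e−x')²−y'²−z²)/2L = -0.3658
  √(A²+B²)=0.5963;  θ3 = -0.9223+2.2312 ≈ 1.3089

θ₁ = 0.2618, θ₂ = 0.4363, θ₃ = 1.3089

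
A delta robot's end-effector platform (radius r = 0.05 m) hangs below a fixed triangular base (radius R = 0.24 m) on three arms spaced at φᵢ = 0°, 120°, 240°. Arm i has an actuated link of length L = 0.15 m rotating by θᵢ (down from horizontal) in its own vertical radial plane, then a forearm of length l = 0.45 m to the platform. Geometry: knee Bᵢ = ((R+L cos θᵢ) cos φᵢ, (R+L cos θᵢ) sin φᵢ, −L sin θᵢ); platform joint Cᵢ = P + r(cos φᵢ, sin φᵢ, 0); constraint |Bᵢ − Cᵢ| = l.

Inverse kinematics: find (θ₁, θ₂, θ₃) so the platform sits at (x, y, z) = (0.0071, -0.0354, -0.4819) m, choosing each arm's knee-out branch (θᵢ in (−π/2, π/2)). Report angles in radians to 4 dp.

φ1=0.0° → target in arm frame (0.0071, -0.0354)
  A cos θ + B sin θ = C:  0.1829·cos θ + -0.4819·sin θ = -0.2898
  θ1 = atan2(B,A) + arccos(C/0.5154) = 0.9598
φ2=120.0° → target in arm frame (-0.0342, 0.0116)
  A cos θ + B sin θ = C:  0.2242·cos θ + -0.4819·sin θ = -0.3421
  θ2 = atan2(B,A) + arccos(C/0.5315) = 1.1347
arm 3 (φ=240.0°): x'=0.0271, y'=0.0238
  A=0.1629, B=-0.4819, C=(l²−L²−A²−y'²−z²)/(2L)=-0.2644
  γ=atan2(-0.4819,0.1629)=-1.2448;  ψ=arccos(-0.5198)=2.1175;  θ3=γ+ψ≈0.8726

θ₁ = 0.9598, θ₂ = 1.1347, θ₃ = 0.8726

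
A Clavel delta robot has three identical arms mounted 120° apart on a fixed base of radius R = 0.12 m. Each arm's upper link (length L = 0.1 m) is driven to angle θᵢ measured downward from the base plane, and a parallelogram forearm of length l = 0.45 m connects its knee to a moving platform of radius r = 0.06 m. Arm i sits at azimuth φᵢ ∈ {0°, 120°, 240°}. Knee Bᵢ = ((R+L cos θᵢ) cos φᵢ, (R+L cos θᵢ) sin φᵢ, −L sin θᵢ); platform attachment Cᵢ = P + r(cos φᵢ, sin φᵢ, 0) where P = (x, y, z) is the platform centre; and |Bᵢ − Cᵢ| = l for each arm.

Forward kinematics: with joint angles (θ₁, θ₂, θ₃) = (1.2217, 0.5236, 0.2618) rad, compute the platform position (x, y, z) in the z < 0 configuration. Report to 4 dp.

centre 1 = (0.0942·cos0.0°, 0.0942·sin0.0°, -0.0940) = (0.0942, 0.0000, -0.0940)
φ2=120.0°: virtual centre (-0.0733, 0.1270, -0.0500), radius l
φ3=240.0°: virtual centre (-0.0783, -0.1356, -0.0259), radius l
subtract pairs → two planes through P
[-0.3350 0.2539 0.0879]·P = 0.0063;  [-0.3450 -0.2712 0.1362]·P = 0.0075
Cramer: x(z) = -0.0202+0.3274z;  y(z) = -0.0019+0.0856z
into |P−centre ₁|² = l²: 1.1145z² + 0.1127z + -0.1806 = 0;  Δ = 0.8177;  z = -0.4562 or 0.3551 → z<0 root = -0.4562
x = -0.1696, y = -0.0410

(-0.1696, -0.0410, -0.4562)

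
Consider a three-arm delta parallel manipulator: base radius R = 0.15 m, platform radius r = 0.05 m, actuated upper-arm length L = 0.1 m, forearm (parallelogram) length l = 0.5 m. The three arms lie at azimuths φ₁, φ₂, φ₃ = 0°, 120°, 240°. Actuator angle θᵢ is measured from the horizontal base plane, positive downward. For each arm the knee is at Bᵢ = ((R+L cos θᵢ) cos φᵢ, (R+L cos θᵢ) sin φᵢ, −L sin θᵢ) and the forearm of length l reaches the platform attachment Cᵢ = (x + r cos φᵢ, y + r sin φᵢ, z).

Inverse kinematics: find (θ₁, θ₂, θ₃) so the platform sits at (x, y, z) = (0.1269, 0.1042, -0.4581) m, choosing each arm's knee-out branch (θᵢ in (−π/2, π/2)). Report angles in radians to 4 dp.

φ1=0.0° → target in arm frame (0.1269, 0.1042)
  A=-0.0269, B=-0.4581, C=(l²−L²−A²−y'²−z²)/(2L)=0.0928
  √(A²+B²)=0.4589;  θ1 = -1.6294+1.3671 ≈ -0.2623
rotate P by −φ2: (0.0268, -0.1620, -0.4581)
  e−x'=0.0732;  (l²−L²−(e−x')²−y'²−z²)/2L = -0.0073
  γ=atan2(-0.4581,0.0732)=-1.4123;  ψ=arccos(-0.0157)=1.5865;  θ2=γ+ψ≈0.1742
arm 3 (φ=240.0°): x'=-0.1537, y'=0.0578
  A cos θ + B sin θ = C:  0.2537·cos θ + -0.4581·sin θ = -0.1878
  θ3 = atan2(B,A) + arccos(C/0.5237) = 0.8725

θ₁ = -0.2623, θ₂ = 0.1742, θ₃ = 0.8725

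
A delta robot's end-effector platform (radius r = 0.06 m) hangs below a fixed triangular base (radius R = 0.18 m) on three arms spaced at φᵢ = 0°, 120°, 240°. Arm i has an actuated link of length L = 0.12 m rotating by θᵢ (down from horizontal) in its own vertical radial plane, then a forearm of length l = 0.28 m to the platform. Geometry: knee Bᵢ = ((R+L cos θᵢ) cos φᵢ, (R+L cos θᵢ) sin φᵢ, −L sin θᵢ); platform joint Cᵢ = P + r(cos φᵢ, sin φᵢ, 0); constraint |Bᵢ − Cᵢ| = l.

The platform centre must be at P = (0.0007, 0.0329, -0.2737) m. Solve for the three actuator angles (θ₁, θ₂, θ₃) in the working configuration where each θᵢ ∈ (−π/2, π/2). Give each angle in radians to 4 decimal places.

rotate P by −φ1: (0.0007, 0.0329, -0.2737)
  A=0.1193, B=-0.2737, C=(l²−L²−A²−y'²−z²)/(2L)=-0.1093
  √(A²+B²)=0.2986;  θ1 = -1.1597+1.9455 ≈ 0.7858
arm 2 (φ=120.0°): x'=0.0281, y'=-0.0171
  A cos θ + B sin θ = C:  0.0919·cos θ + -0.2737·sin θ = -0.0818
  θ2 = atan2(B,A) + arccos(C/0.2887) = 0.6112
rotate P by −φ3: (-0.0288, -0.0158, -0.2737)
  A cos θ + B sin θ = C:  0.1488·cos θ + -0.2737·sin θ = -0.1388
  √(A²+B²)=0.3116;  θ3 = -1.0727+2.0326 ≈ 0.9599

θ₁ = 0.7858, θ₂ = 0.6112, θ₃ = 0.9599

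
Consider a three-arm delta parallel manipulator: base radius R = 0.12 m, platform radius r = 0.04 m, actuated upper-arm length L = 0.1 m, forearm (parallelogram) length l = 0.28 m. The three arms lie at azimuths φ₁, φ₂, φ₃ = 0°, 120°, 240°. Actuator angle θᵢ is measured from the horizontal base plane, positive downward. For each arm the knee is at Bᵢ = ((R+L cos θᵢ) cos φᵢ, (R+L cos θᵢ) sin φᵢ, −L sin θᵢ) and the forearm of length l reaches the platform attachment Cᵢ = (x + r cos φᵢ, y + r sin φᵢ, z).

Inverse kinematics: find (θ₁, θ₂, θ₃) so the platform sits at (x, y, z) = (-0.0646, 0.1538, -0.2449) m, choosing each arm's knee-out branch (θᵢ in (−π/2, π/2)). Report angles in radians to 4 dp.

θ₁ = 1.2218, θ₂ = -0.3489, θ₃ = 1.3961

φ1=0.0° → target in arm frame (-0.0646, 0.1538)
  A cos θ + B sin θ = C:  0.1446·cos θ + -0.2449·sin θ = -0.1807
  θ1 = atan2(B,A) + arccos(C/0.2844) = 1.2218
rotate P by −φ2: (0.1655, -0.0210, -0.2449)
  A cos θ + B sin θ = C:  -0.0855·cos θ + -0.2449·sin θ = 0.0034
  √(A²+B²)=0.2594;  θ2 = -1.9067+1.5578 ≈ -0.3489
arm 3 (φ=240.0°): x'=-0.1009, y'=-0.1328
  e−x'=0.1809;  (l²−L²−(e−x')²−y'²−z²)/2L = -0.2097
  θ3 = atan2(B,A) + arccos(C/0.3045) = 1.3961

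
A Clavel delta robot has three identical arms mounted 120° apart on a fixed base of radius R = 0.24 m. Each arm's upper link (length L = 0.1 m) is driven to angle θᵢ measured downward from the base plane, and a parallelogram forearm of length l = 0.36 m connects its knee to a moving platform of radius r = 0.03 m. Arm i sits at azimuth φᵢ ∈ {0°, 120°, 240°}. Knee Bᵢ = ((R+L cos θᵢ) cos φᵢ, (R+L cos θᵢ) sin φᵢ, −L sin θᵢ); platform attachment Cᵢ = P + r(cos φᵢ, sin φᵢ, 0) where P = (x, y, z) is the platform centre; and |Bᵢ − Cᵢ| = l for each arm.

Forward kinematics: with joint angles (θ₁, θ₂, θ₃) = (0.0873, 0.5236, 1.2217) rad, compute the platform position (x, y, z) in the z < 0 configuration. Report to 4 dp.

S1 = (0.3096·cos0.0°, 0.3096·sin0.0°, -0.0087) = (0.3096, 0.0000, -0.0087)
arm 2 at φ=120.0°: e+L cos θ2 = 0.2966;  S2 = (-0.1483, 0.2569, -0.0500)
φ3=240.0°: virtual centre (-0.1221, -0.2115, -0.0940), radius l
eliminate P² terms by subtracting sphere 1 from 2 and 3
linear system: -0.9158x+0.5137y = -0.0055−-0.0826z; -0.8634x+-0.4230y = -0.0275−-0.1705z
det = 0.8310;  x = 0.0198+-0.1474z,  y = 0.0246+-0.1021z
into |P−S₁|² = l²: 1.0322z² + 0.0979z + -0.0449 = 0;  Δ = 0.1950;  z = -0.2613 or 0.1665 → z<0 root = -0.2613
x = 0.0583, y = 0.0513

(0.0583, 0.0513, -0.2613)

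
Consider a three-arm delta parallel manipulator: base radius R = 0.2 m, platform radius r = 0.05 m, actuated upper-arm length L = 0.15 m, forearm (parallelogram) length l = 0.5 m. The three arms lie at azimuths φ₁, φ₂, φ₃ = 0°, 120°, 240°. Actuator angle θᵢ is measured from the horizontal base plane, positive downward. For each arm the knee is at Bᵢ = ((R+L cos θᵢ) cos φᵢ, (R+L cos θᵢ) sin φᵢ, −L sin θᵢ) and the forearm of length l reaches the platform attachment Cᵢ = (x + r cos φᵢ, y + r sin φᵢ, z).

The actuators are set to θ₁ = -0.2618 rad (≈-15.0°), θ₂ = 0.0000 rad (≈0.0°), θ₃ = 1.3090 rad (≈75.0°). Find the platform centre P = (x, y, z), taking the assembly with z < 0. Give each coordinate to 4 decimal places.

arm 1 at φ=0.0°: (R−r)+L cos θ1 = 0.2949;  centre 1 = (0.2949, 0.0000, 0.0388)
arm 2 at φ=120.0°: (R−r)+L cos θ2 = 0.3000;  centre 2 = (-0.1500, 0.2598, 0.0000)
centre 3 = (0.1888·cos240.0°, 0.1888·sin240.0°, -0.1449) = (-0.0944, -0.1635, -0.1449)
|centre ₂|²−|centre ₁|² = 0.0015;  |centre ₃|²−|centre ₁|² = -0.0318
plane₁₂: -0.8898x+0.5196y+-0.0776z = 0.0015
Cramer: x(z) = 0.0230-0.3110z;  y(z) = 0.0424-0.3831z
into |P−centre ₁|² = l²: 1.2435z² + 0.0589z + -0.1728 = 0;  Δ = 0.8629;  z = -0.3972 or 0.3498 → z<0 root = -0.3972
x = 0.1466, y = 0.1946

(0.1466, 0.1946, -0.3972)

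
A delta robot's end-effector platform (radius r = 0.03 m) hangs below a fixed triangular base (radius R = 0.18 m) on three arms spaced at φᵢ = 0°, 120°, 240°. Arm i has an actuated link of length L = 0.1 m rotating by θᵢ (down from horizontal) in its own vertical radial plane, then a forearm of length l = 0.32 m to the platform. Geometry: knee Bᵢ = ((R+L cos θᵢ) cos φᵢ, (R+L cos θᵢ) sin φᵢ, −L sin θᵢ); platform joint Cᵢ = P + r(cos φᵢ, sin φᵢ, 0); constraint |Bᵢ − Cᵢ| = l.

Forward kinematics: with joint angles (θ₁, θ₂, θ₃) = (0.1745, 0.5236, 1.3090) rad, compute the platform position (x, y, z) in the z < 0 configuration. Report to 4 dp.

(0.0662, 0.0666, -0.2718)

arm 1 at φ=0.0°: (R−r)+L cos θ1 = 0.2485;  S1 = (0.2485, 0.0000, -0.0174)
S2 = (0.2366·cos120.0°, 0.2366·sin120.0°, -0.0500) = (-0.1183, 0.2049, -0.0500)
S3 = (0.1759·cos240.0°, 0.1759·sin240.0°, -0.0966) = (-0.0879, -0.1523, -0.0966)
subtract pairs → two planes through P
linear system: -0.7336x+0.4098y = -0.0036−-0.0653z; -0.6728x+-0.3046y = -0.0218−-0.1585z
Cramer: x(z) = 0.0201-0.1699z;  y(z) = 0.0272-0.1449z
into |P−S₁|² = l²: 1.0499z² + 0.1045z + -0.0492 = 0;  Δ = 0.2174;  z = -0.2718 or 0.1723 → z<0 root = -0.2718
x = 0.0662, y = 0.0666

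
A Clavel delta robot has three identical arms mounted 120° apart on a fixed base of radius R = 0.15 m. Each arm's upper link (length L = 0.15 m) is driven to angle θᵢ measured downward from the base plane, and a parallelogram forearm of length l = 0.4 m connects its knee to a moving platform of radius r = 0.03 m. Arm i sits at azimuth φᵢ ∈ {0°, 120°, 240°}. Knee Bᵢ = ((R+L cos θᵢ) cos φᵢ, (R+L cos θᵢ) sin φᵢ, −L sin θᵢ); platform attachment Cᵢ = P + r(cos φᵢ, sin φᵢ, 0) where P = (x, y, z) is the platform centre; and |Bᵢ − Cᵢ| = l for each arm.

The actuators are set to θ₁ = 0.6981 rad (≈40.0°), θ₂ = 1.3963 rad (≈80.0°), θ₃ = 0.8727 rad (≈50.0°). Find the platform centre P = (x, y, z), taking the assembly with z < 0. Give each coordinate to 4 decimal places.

O1 = (0.2349·cos0.0°, 0.2349·sin0.0°, -0.0964) = (0.2349, 0.0000, -0.0964)
φ2=120.0°: virtual centre (-0.0730, 0.1265, -0.1477), radius l
φ3=240.0°: virtual centre (-0.1082, -0.1874, -0.1149), radius l
|O₂|²−|O₁|² = -0.0213;  |O₃|²−|O₁|² = -0.0044
linear system: -0.6159x+0.2530y = -0.0213−-0.1026z; -0.6862x+-0.3748y = -0.0044−-0.0370z
Cramer: x(z) = 0.0225-0.1182z;  y(z) = -0.0294+0.1178z
sphere 1 gives Az²+Bz+C=0 with A=1.0279, B=0.2361, C=-0.1047;  B²−4AC=0.4864;  roots -0.4541, 0.2244;  negative root z = -0.4541
x = 0.0762, y = -0.0829

(0.0762, -0.0829, -0.4541)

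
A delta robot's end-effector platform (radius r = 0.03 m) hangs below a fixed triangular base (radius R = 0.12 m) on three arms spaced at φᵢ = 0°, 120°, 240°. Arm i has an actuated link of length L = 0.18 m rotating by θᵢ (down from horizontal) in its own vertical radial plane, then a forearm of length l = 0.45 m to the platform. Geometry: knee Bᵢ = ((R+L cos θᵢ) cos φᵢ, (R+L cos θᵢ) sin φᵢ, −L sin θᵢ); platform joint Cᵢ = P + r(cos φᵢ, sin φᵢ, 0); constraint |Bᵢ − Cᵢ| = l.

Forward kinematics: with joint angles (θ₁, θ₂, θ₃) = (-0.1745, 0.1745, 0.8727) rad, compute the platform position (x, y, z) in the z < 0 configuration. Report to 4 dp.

(0.1296, 0.1221, -0.3794)

φ1=0.0°: virtual centre (0.2673, 0.0000, 0.0313), radius l
φ2=120.0°: virtual centre (-0.1336, 0.2315, -0.0313), radius l
arm 3 at φ=240.0°: ρ3 = 0.2057;  S3 = (-0.1028, -0.1781, -0.1379)
eliminate P² terms by subtracting sphere 1 from 2 and 3
linear system: -0.8018x+0.4629y = 0.0000−-0.1250z; -0.7402x+-0.3563y = -0.0111−-0.3383z
det = 0.6283;  x = 0.0082+-0.3201z,  y = 0.0141+-0.2844z
sphere 1 gives Az²+Bz+C=0 with A=1.1834, B=0.0953, C=-0.1342;  B²−4AC=0.6443;  roots -0.3794, 0.2989;  negative root z = -0.3794
x = 0.1296, y = 0.1221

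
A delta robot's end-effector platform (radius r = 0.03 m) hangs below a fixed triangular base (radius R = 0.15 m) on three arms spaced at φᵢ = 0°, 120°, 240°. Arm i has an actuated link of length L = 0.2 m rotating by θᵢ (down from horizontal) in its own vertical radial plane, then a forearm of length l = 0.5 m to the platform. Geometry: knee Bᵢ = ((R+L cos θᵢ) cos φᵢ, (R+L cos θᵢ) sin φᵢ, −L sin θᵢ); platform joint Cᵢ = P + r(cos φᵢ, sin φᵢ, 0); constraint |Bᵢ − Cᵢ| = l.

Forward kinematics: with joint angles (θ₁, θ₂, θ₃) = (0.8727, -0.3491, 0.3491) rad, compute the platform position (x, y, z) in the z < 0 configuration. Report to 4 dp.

centre 1 = (0.2486·cos0.0°, 0.2486·sin0.0°, -0.1532) = (0.2486, 0.0000, -0.1532)
arm 2 at φ=120.0°: e+L cos θ2 = 0.3079;  centre 2 = (-0.1540, 0.2667, 0.0684)
centre 3 = (0.3079·cos240.0°, 0.3079·sin240.0°, -0.0684) = (-0.1540, -0.2667, -0.0684)
eliminate P² terms by subtracting sphere 1 from 2 and 3
linear system: -0.8050x+0.5334y = 0.0143−0.4432z; -0.8050x+-0.5334y = 0.0143−0.1696z
Cramer: x(z) = -0.0177+0.3806z;  y(z) = 0.0000-0.2565z
into |P−centre ₁|² = l²: 1.2107z² + 0.1037z + -0.1556 = 0;  Δ = 0.7645;  z = -0.4039 or 0.3182 → z<0 root = -0.4039
x = -0.1715, y = 0.1036

(-0.1715, 0.1036, -0.4039)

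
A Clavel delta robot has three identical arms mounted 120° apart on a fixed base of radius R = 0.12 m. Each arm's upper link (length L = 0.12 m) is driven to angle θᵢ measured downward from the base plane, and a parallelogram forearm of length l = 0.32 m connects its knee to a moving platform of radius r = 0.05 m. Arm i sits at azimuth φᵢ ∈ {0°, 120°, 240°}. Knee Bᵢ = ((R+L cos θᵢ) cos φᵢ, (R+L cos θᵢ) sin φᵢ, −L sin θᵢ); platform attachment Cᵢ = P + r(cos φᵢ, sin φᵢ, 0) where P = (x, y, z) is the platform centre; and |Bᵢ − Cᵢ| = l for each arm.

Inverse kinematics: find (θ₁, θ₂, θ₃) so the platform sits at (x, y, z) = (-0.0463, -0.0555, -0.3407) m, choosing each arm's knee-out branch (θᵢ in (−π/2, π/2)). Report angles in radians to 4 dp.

θ₁ = 0.8725, θ₂ = 0.7851, θ₃ = 0.3489

rotate P by −φ1: (-0.0463, -0.0555, -0.3407)
  A=0.1163, B=-0.3407, C=(l²−L²−A²−y'²−z²)/(2L)=-0.1862
  √(A²+B²)=0.3600;  θ1 = -1.2418+2.1143 ≈ 0.8725
φ2=120.0° → target in arm frame (-0.0249, 0.0678)
  A=0.0949, B=-0.3407, C=(l²−L²−A²−y'²−z²)/(2L)=-0.1737
  θ2 = atan2(B,A) + arccos(C/0.3537) = 0.7851
φ3=240.0° → target in arm frame (0.0712, -0.0123)
  A=-0.0012, B=-0.3407, C=(l²−L²−A²−y'²−z²)/(2L)=-0.1176
  γ=atan2(-0.3407,-0.0012)=-1.5744;  ψ=arccos(-0.3452)=1.9233;  θ3=γ+ψ≈0.3489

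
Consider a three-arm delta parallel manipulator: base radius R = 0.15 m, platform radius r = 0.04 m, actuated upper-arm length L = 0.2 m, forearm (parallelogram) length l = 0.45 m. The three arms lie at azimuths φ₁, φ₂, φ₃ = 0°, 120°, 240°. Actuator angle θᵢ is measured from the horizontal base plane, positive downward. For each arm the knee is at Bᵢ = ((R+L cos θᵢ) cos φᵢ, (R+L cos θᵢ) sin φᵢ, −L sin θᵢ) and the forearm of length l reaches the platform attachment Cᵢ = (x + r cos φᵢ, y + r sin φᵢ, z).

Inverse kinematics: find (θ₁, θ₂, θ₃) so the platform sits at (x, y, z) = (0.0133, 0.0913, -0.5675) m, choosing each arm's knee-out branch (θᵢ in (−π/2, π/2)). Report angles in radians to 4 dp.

rotate P by −φ1: (0.0133, 0.0913, -0.5675)
  A=0.0967, B=-0.5675, C=(l²−L²−A²−y'²−z²)/(2L)=-0.4431
  √(A²+B²)=0.5757;  θ1 = -1.4020+2.4492 ≈ 1.0472
rotate P by −φ2: (0.0724, -0.0572, -0.5675)
  A cos θ + B sin θ = C:  0.0376·cos θ + -0.5675·sin θ = -0.4106
  √(A²+B²)=0.5687;  θ2 = -1.5047+2.3774 ≈ 0.8727
arm 3 (φ=240.0°): x'=-0.0857, y'=-0.0341
  A=0.1957, B=-0.5675, C=(l²−L²−A²−y'²−z²)/(2L)=-0.4976
  θ3 = atan2(B,A) + arccos(C/0.6003) = 1.3092

θ₁ = 1.0472, θ₂ = 0.8727, θ₃ = 1.3092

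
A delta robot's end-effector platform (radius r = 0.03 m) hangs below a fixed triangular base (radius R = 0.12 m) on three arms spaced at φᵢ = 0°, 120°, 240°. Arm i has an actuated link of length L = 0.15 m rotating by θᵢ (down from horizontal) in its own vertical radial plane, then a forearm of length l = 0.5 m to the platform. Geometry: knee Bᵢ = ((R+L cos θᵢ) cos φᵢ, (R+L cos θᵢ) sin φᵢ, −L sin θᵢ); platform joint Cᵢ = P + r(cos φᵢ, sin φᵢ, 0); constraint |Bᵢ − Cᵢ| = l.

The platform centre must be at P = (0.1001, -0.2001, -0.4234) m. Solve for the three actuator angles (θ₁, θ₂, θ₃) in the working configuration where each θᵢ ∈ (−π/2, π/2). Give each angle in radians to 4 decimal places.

arm 1 (φ=0.0°): x'=0.1001, y'=-0.2001
  A cos θ + B sin θ = C:  -0.0101·cos θ + -0.4234·sin θ = 0.0270
  γ=atan2(-0.4234,-0.0101)=-1.5946;  ψ=arccos(0.0637)=1.5071;  θ1=γ+ψ≈-0.0876
rotate P by −φ2: (-0.2233, 0.0134, -0.4234)
  A=0.3133, B=-0.4234, C=(l²−L²−A²−y'²−z²)/(2L)=-0.1671
  √(A²+B²)=0.5267;  θ2 = -0.9337+1.8936 ≈ 0.9599
φ3=240.0° → target in arm frame (0.1232, 0.1867)
  e−x'=-0.0332;  (l²−L²−(e−x')²−y'²−z²)/2L = 0.0409
  γ=atan2(-0.4234,-0.0332)=-1.6491;  ψ=arccos(0.0962)=1.4745;  θ3=γ+ψ≈-0.1747

θ₁ = -0.0876, θ₂ = 0.9599, θ₃ = -0.1747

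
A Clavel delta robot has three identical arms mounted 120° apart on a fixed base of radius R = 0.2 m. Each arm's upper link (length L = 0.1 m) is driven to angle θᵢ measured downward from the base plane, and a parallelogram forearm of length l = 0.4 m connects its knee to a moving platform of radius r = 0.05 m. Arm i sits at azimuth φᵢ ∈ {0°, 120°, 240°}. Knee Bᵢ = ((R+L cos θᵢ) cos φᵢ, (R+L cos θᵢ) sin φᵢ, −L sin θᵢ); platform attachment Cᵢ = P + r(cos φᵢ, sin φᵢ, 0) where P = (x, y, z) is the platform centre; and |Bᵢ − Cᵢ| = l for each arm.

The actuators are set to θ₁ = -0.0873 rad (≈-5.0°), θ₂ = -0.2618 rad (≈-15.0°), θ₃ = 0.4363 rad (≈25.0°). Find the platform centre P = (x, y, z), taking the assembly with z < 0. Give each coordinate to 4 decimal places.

arm 1 at φ=0.0°: e+L cos θ1 = 0.2496;  centre 1 = (0.2496, 0.0000, 0.0087)
centre 2 = (0.2466·cos120.0°, 0.2466·sin120.0°, 0.0259) = (-0.1233, 0.2136, 0.0259)
centre 3 = (0.2406·cos240.0°, 0.2406·sin240.0°, -0.0423) = (-0.1203, -0.2084, -0.0423)
|centre ₂|²−|centre ₁|² = -0.0009;  |centre ₃|²−|centre ₁|² = -0.0027
linear system: -0.7458x+0.4271y = -0.0009−0.0343z; -0.7399x+-0.4168y = -0.0027−-0.1020z
det = 0.6269;  x = 0.0024+-0.0466z,  y = 0.0021+-0.1618z
quadratic in z: (1.0284)z²+(0.0049)z+(-0.0988)=0, √Δ=0.6376 → z ∈ {-0.3124, 0.3076}; z = -0.3124 (taking z<0)
x = 0.0170, y = 0.0527

(0.0170, 0.0527, -0.3124)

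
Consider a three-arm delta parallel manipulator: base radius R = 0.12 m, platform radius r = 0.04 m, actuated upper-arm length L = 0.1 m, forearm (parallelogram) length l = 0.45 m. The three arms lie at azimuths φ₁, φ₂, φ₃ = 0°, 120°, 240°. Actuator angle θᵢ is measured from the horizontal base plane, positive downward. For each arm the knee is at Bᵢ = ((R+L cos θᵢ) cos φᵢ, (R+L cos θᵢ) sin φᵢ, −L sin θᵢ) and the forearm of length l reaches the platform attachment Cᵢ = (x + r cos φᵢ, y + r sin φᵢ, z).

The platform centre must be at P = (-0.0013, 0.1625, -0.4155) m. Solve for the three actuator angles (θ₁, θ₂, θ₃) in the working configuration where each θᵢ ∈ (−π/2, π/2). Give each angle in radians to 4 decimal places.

θ₁ = 0.3492, θ₂ = -0.2621, θ₃ = 0.8726

arm 1 (φ=0.0°): x'=-0.0013, y'=0.1625
  e−x'=0.0813;  (l²−L²−(e−x')²−y'²−z²)/2L = -0.0658
  γ=atan2(-0.4155,0.0813)=-1.3776;  ψ=arccos(-0.1554)=1.7268;  θ1=γ+ψ≈0.3492
rotate P by −φ2: (0.1414, -0.0801, -0.4155)
  e−x'=-0.0614;  (l²−L²−(e−x')²−y'²−z²)/2L = 0.0484
  θ2 = atan2(B,A) + arccos(C/0.4200) = -0.2621
φ3=240.0° → target in arm frame (-0.1401, -0.0824)
  e−x'=0.2201;  (l²−L²−(e−x')²−y'²−z²)/2L = -0.1768
  √(A²+B²)=0.4702;  θ3 = -1.0837+1.9563 ≈ 0.8726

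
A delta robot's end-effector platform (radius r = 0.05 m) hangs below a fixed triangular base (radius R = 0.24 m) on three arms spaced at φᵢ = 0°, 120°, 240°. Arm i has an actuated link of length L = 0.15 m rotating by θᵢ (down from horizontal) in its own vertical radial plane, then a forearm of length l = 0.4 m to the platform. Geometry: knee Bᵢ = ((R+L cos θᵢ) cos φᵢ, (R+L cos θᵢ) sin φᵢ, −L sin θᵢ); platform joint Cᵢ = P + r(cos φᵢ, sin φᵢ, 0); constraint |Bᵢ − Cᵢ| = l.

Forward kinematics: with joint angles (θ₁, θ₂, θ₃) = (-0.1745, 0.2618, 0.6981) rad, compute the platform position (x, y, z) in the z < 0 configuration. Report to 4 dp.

φ1=0.0°: virtual centre (0.3377, 0.0000, 0.0260), radius l
arm 2 at φ=120.0°: e+L cos θ2 = 0.3349;  O2 = (-0.1674, 0.2900, -0.0388)
φ3=240.0°: virtual centre (-0.1525, -0.2641, -0.0964), radius l
subtract pairs → two planes through P
linear system: -1.0103x+0.5800y = -0.0011−-0.1297z; -0.9804x+-0.5281y = -0.0125−-0.2449z
det = 1.1022;  x = 0.0071+-0.1910z,  y = 0.0105+-0.1091z
quadratic in z: (1.0484)z²+(0.0720)z+(-0.0499)=0, √Δ=0.4630 → z ∈ {-0.2551, 0.1865}; z = -0.2551 (taking z<0)
x = 0.0558, y = 0.0383

(0.0558, 0.0383, -0.2551)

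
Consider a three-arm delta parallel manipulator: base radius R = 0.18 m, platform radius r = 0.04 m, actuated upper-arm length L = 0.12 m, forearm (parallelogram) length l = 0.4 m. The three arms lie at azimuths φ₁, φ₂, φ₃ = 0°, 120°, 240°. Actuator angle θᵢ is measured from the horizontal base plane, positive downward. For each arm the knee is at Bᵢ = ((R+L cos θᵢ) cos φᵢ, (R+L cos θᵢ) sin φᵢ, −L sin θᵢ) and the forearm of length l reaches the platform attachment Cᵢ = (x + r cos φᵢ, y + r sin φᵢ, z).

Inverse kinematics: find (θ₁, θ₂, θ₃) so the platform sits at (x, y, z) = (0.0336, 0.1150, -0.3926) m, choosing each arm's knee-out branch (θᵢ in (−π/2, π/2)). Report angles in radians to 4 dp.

arm 1 (φ=0.0°): x'=0.0336, y'=0.1150
  A=0.1064, B=-0.3926, C=(l²−L²−A²−y'²−z²)/(2L)=-0.1378
  θ1 = atan2(B,A) + arccos(C/0.4068) = 0.6104
arm 2 (φ=120.0°): x'=0.0828, y'=-0.0866
  A cos θ + B sin θ = C:  0.0572·cos θ + -0.3926·sin θ = -0.0804
  γ=atan2(-0.3926,0.0572)=-1.4261;  ψ=arccos(-0.2028)=1.7750;  θ2=γ+ψ≈0.3489
φ3=240.0° → target in arm frame (-0.1164, -0.0284)
  A=0.2564, B=-0.3926, C=(l²−L²−A²−y'²−z²)/(2L)=-0.3128
  √(A²+B²)=0.4689;  θ3 = -0.9923+2.3012 ≈ 1.3089

θ₁ = 0.6104, θ₂ = 0.3489, θ₃ = 1.3089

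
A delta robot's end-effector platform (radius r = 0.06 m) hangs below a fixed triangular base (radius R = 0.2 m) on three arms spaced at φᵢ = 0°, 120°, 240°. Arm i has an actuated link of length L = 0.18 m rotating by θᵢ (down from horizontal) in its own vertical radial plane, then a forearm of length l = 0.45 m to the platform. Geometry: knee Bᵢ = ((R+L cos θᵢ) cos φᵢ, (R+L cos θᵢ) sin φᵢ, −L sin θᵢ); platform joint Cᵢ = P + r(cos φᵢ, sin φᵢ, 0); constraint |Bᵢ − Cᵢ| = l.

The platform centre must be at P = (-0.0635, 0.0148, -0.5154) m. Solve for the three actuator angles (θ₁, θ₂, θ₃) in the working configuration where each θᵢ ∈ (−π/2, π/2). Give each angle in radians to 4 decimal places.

φ1=0.0° → target in arm frame (-0.0635, 0.0148)
  A=0.2035, B=-0.5154, C=(l²−L²−A²−y'²−z²)/(2L)=-0.3810
  √(A²+B²)=0.5541;  θ1 = -1.1947+2.3290 ≈ 1.1343
rotate P by −φ2: (0.0446, 0.0476, -0.5154)
  e−x'=0.0954;  (l²−L²−(e−x')²−y'²−z²)/2L = -0.2970
  θ2 = atan2(B,A) + arccos(C/0.5242) = 0.7854
rotate P by −φ3: (0.0189, -0.0624, -0.5154)
  A cos θ + B sin θ = C:  0.1211·cos θ + -0.5154·sin θ = -0.3169
  θ3 = atan2(B,A) + arccos(C/0.5294) = 0.8725

θ₁ = 1.1343, θ₂ = 0.7854, θ₃ = 0.8725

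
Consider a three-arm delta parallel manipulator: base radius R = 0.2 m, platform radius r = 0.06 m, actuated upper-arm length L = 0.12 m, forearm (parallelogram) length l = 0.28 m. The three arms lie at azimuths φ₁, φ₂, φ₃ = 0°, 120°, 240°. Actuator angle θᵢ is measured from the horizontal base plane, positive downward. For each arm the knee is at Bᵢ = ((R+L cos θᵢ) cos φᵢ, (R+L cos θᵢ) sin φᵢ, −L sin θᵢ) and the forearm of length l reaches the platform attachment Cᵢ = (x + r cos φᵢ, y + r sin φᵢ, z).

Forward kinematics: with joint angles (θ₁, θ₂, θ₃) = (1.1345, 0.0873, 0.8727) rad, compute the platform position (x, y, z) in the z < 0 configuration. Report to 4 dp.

φ1=0.0°: virtual centre (0.1907, 0.0000, -0.1088), radius l
arm 2 at φ=120.0°: ρ2 = 0.2595;  centre 2 = (-0.1298, 0.2248, -0.0105)
φ3=240.0°: virtual centre (-0.1086, -0.1880, -0.0919), radius l
eliminate P² terms by subtracting sphere 1 from 2 and 3
[-0.6410 0.4495 0.1966]·P = 0.0193;  [-0.5986 -0.3761 0.0337]·P = 0.0074
Cramer: x(z) = -0.0207+0.1746z;  y(z) = 0.0133-0.1884z
quadratic in z: (1.0660)z²+(0.1387)z+(-0.0217)=0, √Δ=0.3342 → z ∈ {-0.2218, 0.0917}; z = -0.2218 (taking z<0)
x = -0.0595, y = 0.0551

(-0.0595, 0.0551, -0.2218)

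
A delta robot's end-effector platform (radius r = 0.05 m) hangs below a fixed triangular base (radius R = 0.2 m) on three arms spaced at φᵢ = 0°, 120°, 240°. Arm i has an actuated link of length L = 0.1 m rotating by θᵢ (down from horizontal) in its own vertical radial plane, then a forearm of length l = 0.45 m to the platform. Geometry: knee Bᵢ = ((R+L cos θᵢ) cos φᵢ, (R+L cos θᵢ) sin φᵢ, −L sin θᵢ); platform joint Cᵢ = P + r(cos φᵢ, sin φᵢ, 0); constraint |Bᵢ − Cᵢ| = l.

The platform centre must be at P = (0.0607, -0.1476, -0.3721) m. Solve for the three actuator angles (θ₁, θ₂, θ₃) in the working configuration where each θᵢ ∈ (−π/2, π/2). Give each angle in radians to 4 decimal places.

θ₁ = -0.0873, θ₂ = 1.1343, θ₃ = -0.3489

rotate P by −φ1: (0.0607, -0.1476, -0.3721)
  A=0.0893, B=-0.3721, C=(l²−L²−A²−y'²−z²)/(2L)=0.1214
  θ1 = atan2(B,A) + arccos(C/0.3827) = -0.0873
arm 2 (φ=120.0°): x'=-0.1582, y'=0.0212
  A cos θ + B sin θ = C:  0.3082·cos θ + -0.3721·sin θ = -0.2069
  γ=atan2(-0.3721,0.3082)=-0.8791;  ψ=arccos(-0.4282)=2.0133;  θ2=γ+ψ≈1.1343
rotate P by −φ3: (0.0975, 0.1264, -0.3721)
  A=0.0525, B=-0.3721, C=(l²−L²−A²−y'²−z²)/(2L)=0.1766
  θ3 = atan2(B,A) + arccos(C/0.3758) = -0.3489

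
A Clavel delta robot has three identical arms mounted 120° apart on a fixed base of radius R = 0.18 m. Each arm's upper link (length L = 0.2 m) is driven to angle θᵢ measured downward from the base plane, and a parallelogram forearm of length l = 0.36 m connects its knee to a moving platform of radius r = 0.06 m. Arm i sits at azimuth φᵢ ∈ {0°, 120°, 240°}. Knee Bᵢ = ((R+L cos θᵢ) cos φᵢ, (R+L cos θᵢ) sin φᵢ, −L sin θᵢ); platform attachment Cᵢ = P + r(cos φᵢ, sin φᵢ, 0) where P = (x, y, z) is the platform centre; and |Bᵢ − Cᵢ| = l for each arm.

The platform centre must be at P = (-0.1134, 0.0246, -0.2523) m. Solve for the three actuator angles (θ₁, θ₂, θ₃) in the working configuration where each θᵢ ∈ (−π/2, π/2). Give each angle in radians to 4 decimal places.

θ₁ = 0.9601, θ₂ = 0.0000, θ₃ = 0.2617

rotate P by −φ1: (-0.1134, 0.0246, -0.2523)
  e−x'=0.2334;  (l²−L²−(e−x')²−y'²−z²)/2L = -0.0728
  γ=atan2(-0.2523,0.2334)=-0.8243;  ψ=arccos(-0.2119)=1.7843;  θ1=γ+ψ≈0.9601
arm 2 (φ=120.0°): x'=0.0780, y'=0.0859
  e−x'=0.0420;  (l²−L²−(e−x')²−y'²−z²)/2L = 0.0420
  θ2 = atan2(B,A) + arccos(C/0.2558) = 0.0000
φ3=240.0° → target in arm frame (0.0354, -0.1105)
  A cos θ + B sin θ = C:  0.0846·cos θ + -0.2523·sin θ = 0.0164
  θ3 = atan2(B,A) + arccos(C/0.2661) = 0.2617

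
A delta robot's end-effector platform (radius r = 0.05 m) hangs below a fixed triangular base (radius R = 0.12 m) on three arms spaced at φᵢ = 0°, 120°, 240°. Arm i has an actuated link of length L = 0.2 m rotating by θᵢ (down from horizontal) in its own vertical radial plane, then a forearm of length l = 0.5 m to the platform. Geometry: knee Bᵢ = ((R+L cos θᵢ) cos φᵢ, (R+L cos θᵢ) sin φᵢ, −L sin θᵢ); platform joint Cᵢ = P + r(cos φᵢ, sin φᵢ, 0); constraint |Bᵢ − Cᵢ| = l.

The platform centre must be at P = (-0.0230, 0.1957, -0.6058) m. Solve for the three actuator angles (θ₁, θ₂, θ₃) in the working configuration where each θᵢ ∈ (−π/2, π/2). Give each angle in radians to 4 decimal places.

θ₁ = 1.1348, θ₂ = 0.6110, θ₃ = 1.3965

φ1=0.0° → target in arm frame (-0.0230, 0.1957)
  A cos θ + B sin θ = C:  0.0930·cos θ + -0.6058·sin θ = -0.5099
  θ1 = atan2(B,A) + arccos(C/0.6129) = 1.1348
rotate P by −φ2: (0.1810, -0.0779, -0.6058)
  e−x'=-0.1110;  (l²−L²−(e−x')²−y'²−z²)/2L = -0.4385
  √(A²+B²)=0.6159;  θ2 = -1.7520+2.3630 ≈ 0.6110
arm 3 (φ=240.0°): x'=-0.1580, y'=-0.1178
  A cos θ + B sin θ = C:  0.2280·cos θ + -0.6058·sin θ = -0.5571
  γ=atan2(-0.6058,0.2280)=-1.2109;  ψ=arccos(-0.8607)=2.6074;  θ3=γ+ψ≈1.3965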